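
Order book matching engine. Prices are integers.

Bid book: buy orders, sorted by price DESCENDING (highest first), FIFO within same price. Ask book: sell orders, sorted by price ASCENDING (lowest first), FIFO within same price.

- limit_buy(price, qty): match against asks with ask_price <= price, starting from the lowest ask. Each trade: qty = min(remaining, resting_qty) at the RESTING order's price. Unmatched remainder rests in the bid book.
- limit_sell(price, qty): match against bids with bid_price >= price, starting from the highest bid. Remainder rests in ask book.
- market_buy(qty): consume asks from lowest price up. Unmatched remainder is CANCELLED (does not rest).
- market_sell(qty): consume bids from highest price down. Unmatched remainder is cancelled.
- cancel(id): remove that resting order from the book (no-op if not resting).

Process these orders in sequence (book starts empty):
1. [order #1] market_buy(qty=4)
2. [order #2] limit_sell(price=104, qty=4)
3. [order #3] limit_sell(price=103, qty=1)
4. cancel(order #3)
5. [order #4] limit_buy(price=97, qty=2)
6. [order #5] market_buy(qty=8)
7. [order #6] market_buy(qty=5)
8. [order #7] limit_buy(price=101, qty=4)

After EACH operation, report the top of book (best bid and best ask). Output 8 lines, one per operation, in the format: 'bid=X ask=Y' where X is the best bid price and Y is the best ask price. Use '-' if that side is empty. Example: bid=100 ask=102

After op 1 [order #1] market_buy(qty=4): fills=none; bids=[-] asks=[-]
After op 2 [order #2] limit_sell(price=104, qty=4): fills=none; bids=[-] asks=[#2:4@104]
After op 3 [order #3] limit_sell(price=103, qty=1): fills=none; bids=[-] asks=[#3:1@103 #2:4@104]
After op 4 cancel(order #3): fills=none; bids=[-] asks=[#2:4@104]
After op 5 [order #4] limit_buy(price=97, qty=2): fills=none; bids=[#4:2@97] asks=[#2:4@104]
After op 6 [order #5] market_buy(qty=8): fills=#5x#2:4@104; bids=[#4:2@97] asks=[-]
After op 7 [order #6] market_buy(qty=5): fills=none; bids=[#4:2@97] asks=[-]
After op 8 [order #7] limit_buy(price=101, qty=4): fills=none; bids=[#7:4@101 #4:2@97] asks=[-]

Answer: bid=- ask=-
bid=- ask=104
bid=- ask=103
bid=- ask=104
bid=97 ask=104
bid=97 ask=-
bid=97 ask=-
bid=101 ask=-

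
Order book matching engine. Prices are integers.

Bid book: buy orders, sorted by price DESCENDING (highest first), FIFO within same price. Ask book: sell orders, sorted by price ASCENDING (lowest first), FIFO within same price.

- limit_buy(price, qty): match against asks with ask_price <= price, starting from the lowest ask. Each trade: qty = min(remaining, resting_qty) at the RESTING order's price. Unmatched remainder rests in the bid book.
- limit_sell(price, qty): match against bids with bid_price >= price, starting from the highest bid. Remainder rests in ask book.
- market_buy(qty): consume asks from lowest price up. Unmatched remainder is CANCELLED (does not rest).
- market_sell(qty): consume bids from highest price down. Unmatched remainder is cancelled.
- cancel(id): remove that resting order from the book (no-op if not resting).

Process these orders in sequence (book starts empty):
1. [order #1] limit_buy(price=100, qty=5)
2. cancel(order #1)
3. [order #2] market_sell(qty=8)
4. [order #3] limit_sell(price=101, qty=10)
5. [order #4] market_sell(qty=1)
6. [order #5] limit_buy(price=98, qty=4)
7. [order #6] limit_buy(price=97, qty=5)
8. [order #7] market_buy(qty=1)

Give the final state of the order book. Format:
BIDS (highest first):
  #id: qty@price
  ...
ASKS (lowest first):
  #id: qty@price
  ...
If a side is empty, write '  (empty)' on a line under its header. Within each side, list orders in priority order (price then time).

After op 1 [order #1] limit_buy(price=100, qty=5): fills=none; bids=[#1:5@100] asks=[-]
After op 2 cancel(order #1): fills=none; bids=[-] asks=[-]
After op 3 [order #2] market_sell(qty=8): fills=none; bids=[-] asks=[-]
After op 4 [order #3] limit_sell(price=101, qty=10): fills=none; bids=[-] asks=[#3:10@101]
After op 5 [order #4] market_sell(qty=1): fills=none; bids=[-] asks=[#3:10@101]
After op 6 [order #5] limit_buy(price=98, qty=4): fills=none; bids=[#5:4@98] asks=[#3:10@101]
After op 7 [order #6] limit_buy(price=97, qty=5): fills=none; bids=[#5:4@98 #6:5@97] asks=[#3:10@101]
After op 8 [order #7] market_buy(qty=1): fills=#7x#3:1@101; bids=[#5:4@98 #6:5@97] asks=[#3:9@101]

Answer: BIDS (highest first):
  #5: 4@98
  #6: 5@97
ASKS (lowest first):
  #3: 9@101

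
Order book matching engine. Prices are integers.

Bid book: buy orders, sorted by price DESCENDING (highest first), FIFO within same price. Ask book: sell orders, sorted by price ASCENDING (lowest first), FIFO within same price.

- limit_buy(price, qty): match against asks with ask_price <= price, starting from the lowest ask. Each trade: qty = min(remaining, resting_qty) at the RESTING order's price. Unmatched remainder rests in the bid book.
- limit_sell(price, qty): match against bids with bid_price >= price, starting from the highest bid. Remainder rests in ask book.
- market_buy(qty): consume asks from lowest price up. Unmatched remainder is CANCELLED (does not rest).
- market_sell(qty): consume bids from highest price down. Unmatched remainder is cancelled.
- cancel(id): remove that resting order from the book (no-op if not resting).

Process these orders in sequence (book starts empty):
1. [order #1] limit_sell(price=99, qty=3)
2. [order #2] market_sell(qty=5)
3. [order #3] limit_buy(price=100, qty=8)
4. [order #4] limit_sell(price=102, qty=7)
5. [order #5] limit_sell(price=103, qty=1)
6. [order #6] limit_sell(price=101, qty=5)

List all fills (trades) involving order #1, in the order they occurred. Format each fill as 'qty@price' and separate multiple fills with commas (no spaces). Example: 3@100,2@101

Answer: 3@99

Derivation:
After op 1 [order #1] limit_sell(price=99, qty=3): fills=none; bids=[-] asks=[#1:3@99]
After op 2 [order #2] market_sell(qty=5): fills=none; bids=[-] asks=[#1:3@99]
After op 3 [order #3] limit_buy(price=100, qty=8): fills=#3x#1:3@99; bids=[#3:5@100] asks=[-]
After op 4 [order #4] limit_sell(price=102, qty=7): fills=none; bids=[#3:5@100] asks=[#4:7@102]
After op 5 [order #5] limit_sell(price=103, qty=1): fills=none; bids=[#3:5@100] asks=[#4:7@102 #5:1@103]
After op 6 [order #6] limit_sell(price=101, qty=5): fills=none; bids=[#3:5@100] asks=[#6:5@101 #4:7@102 #5:1@103]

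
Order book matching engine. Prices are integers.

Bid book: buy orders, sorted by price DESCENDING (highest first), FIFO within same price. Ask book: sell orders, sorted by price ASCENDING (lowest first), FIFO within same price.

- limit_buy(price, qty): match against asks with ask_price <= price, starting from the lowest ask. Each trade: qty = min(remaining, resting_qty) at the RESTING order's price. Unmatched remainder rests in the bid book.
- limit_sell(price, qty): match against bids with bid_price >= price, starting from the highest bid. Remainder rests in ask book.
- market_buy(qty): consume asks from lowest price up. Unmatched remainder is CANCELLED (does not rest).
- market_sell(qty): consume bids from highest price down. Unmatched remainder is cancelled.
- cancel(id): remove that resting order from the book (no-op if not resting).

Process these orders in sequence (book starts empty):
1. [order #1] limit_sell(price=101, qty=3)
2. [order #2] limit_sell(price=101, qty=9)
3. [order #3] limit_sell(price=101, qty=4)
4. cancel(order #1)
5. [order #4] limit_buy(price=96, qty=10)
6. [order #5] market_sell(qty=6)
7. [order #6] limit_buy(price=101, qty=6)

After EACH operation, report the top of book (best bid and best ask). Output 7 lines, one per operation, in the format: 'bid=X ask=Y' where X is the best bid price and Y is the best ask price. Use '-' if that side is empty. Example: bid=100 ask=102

Answer: bid=- ask=101
bid=- ask=101
bid=- ask=101
bid=- ask=101
bid=96 ask=101
bid=96 ask=101
bid=96 ask=101

Derivation:
After op 1 [order #1] limit_sell(price=101, qty=3): fills=none; bids=[-] asks=[#1:3@101]
After op 2 [order #2] limit_sell(price=101, qty=9): fills=none; bids=[-] asks=[#1:3@101 #2:9@101]
After op 3 [order #3] limit_sell(price=101, qty=4): fills=none; bids=[-] asks=[#1:3@101 #2:9@101 #3:4@101]
After op 4 cancel(order #1): fills=none; bids=[-] asks=[#2:9@101 #3:4@101]
After op 5 [order #4] limit_buy(price=96, qty=10): fills=none; bids=[#4:10@96] asks=[#2:9@101 #3:4@101]
After op 6 [order #5] market_sell(qty=6): fills=#4x#5:6@96; bids=[#4:4@96] asks=[#2:9@101 #3:4@101]
After op 7 [order #6] limit_buy(price=101, qty=6): fills=#6x#2:6@101; bids=[#4:4@96] asks=[#2:3@101 #3:4@101]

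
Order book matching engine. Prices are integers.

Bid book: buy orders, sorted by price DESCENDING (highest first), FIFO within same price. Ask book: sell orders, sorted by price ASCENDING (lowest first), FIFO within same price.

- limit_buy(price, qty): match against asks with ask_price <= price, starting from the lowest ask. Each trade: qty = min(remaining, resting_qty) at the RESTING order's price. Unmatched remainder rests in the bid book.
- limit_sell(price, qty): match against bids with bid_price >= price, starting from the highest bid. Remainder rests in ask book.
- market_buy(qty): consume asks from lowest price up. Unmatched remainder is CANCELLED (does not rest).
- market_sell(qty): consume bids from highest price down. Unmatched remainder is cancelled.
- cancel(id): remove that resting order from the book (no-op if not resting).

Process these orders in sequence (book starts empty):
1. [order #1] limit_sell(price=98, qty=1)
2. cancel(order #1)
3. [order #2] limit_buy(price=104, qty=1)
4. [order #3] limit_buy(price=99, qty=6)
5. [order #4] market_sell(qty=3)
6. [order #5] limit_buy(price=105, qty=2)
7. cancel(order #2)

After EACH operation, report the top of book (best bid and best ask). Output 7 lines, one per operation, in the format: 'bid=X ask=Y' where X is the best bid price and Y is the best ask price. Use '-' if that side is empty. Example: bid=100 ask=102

After op 1 [order #1] limit_sell(price=98, qty=1): fills=none; bids=[-] asks=[#1:1@98]
After op 2 cancel(order #1): fills=none; bids=[-] asks=[-]
After op 3 [order #2] limit_buy(price=104, qty=1): fills=none; bids=[#2:1@104] asks=[-]
After op 4 [order #3] limit_buy(price=99, qty=6): fills=none; bids=[#2:1@104 #3:6@99] asks=[-]
After op 5 [order #4] market_sell(qty=3): fills=#2x#4:1@104 #3x#4:2@99; bids=[#3:4@99] asks=[-]
After op 6 [order #5] limit_buy(price=105, qty=2): fills=none; bids=[#5:2@105 #3:4@99] asks=[-]
After op 7 cancel(order #2): fills=none; bids=[#5:2@105 #3:4@99] asks=[-]

Answer: bid=- ask=98
bid=- ask=-
bid=104 ask=-
bid=104 ask=-
bid=99 ask=-
bid=105 ask=-
bid=105 ask=-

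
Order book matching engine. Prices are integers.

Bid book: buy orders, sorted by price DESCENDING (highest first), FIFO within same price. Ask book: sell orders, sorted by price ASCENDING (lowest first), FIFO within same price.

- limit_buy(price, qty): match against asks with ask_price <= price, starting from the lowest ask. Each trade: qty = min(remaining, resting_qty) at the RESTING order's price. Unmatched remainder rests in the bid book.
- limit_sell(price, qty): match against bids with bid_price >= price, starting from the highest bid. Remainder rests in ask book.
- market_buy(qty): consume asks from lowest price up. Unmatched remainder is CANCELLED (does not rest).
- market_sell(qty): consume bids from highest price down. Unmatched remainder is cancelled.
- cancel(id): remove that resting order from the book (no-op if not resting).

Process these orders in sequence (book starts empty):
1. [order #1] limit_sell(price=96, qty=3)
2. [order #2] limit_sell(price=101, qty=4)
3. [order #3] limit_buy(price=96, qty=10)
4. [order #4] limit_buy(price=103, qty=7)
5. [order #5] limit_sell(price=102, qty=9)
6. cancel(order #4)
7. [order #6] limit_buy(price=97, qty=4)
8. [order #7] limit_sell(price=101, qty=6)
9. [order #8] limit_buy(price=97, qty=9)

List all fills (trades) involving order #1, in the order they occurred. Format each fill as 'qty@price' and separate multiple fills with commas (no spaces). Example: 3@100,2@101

Answer: 3@96

Derivation:
After op 1 [order #1] limit_sell(price=96, qty=3): fills=none; bids=[-] asks=[#1:3@96]
After op 2 [order #2] limit_sell(price=101, qty=4): fills=none; bids=[-] asks=[#1:3@96 #2:4@101]
After op 3 [order #3] limit_buy(price=96, qty=10): fills=#3x#1:3@96; bids=[#3:7@96] asks=[#2:4@101]
After op 4 [order #4] limit_buy(price=103, qty=7): fills=#4x#2:4@101; bids=[#4:3@103 #3:7@96] asks=[-]
After op 5 [order #5] limit_sell(price=102, qty=9): fills=#4x#5:3@103; bids=[#3:7@96] asks=[#5:6@102]
After op 6 cancel(order #4): fills=none; bids=[#3:7@96] asks=[#5:6@102]
After op 7 [order #6] limit_buy(price=97, qty=4): fills=none; bids=[#6:4@97 #3:7@96] asks=[#5:6@102]
After op 8 [order #7] limit_sell(price=101, qty=6): fills=none; bids=[#6:4@97 #3:7@96] asks=[#7:6@101 #5:6@102]
After op 9 [order #8] limit_buy(price=97, qty=9): fills=none; bids=[#6:4@97 #8:9@97 #3:7@96] asks=[#7:6@101 #5:6@102]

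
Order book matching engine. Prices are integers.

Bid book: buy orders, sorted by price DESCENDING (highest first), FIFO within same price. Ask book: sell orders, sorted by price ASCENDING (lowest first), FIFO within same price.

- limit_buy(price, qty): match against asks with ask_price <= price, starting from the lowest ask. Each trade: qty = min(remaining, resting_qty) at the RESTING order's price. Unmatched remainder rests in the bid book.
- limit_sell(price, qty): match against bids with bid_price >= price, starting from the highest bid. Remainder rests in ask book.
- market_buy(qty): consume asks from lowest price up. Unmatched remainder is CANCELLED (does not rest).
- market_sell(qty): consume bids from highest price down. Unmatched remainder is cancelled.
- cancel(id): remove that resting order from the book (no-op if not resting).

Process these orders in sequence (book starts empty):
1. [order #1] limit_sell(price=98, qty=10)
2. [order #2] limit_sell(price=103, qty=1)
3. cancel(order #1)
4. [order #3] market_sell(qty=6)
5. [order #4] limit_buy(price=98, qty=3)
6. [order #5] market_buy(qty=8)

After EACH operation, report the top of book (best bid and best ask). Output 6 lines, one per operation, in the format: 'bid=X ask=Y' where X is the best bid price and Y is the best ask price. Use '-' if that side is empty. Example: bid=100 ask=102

After op 1 [order #1] limit_sell(price=98, qty=10): fills=none; bids=[-] asks=[#1:10@98]
After op 2 [order #2] limit_sell(price=103, qty=1): fills=none; bids=[-] asks=[#1:10@98 #2:1@103]
After op 3 cancel(order #1): fills=none; bids=[-] asks=[#2:1@103]
After op 4 [order #3] market_sell(qty=6): fills=none; bids=[-] asks=[#2:1@103]
After op 5 [order #4] limit_buy(price=98, qty=3): fills=none; bids=[#4:3@98] asks=[#2:1@103]
After op 6 [order #5] market_buy(qty=8): fills=#5x#2:1@103; bids=[#4:3@98] asks=[-]

Answer: bid=- ask=98
bid=- ask=98
bid=- ask=103
bid=- ask=103
bid=98 ask=103
bid=98 ask=-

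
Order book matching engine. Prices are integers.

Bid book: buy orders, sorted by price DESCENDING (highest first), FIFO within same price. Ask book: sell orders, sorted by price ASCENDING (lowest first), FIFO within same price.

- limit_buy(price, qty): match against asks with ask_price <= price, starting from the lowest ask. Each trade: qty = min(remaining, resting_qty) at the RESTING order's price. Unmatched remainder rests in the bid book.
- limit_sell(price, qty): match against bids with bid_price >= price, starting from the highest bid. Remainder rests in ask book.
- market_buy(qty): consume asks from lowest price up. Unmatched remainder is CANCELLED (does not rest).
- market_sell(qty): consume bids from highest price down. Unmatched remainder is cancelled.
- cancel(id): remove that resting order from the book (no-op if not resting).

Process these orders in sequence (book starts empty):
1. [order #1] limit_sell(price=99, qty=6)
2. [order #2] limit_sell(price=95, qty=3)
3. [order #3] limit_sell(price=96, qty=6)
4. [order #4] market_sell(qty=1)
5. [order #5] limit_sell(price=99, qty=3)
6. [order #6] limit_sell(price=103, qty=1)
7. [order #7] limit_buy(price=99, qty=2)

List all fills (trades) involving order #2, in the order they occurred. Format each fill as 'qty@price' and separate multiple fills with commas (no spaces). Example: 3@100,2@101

Answer: 2@95

Derivation:
After op 1 [order #1] limit_sell(price=99, qty=6): fills=none; bids=[-] asks=[#1:6@99]
After op 2 [order #2] limit_sell(price=95, qty=3): fills=none; bids=[-] asks=[#2:3@95 #1:6@99]
After op 3 [order #3] limit_sell(price=96, qty=6): fills=none; bids=[-] asks=[#2:3@95 #3:6@96 #1:6@99]
After op 4 [order #4] market_sell(qty=1): fills=none; bids=[-] asks=[#2:3@95 #3:6@96 #1:6@99]
After op 5 [order #5] limit_sell(price=99, qty=3): fills=none; bids=[-] asks=[#2:3@95 #3:6@96 #1:6@99 #5:3@99]
After op 6 [order #6] limit_sell(price=103, qty=1): fills=none; bids=[-] asks=[#2:3@95 #3:6@96 #1:6@99 #5:3@99 #6:1@103]
After op 7 [order #7] limit_buy(price=99, qty=2): fills=#7x#2:2@95; bids=[-] asks=[#2:1@95 #3:6@96 #1:6@99 #5:3@99 #6:1@103]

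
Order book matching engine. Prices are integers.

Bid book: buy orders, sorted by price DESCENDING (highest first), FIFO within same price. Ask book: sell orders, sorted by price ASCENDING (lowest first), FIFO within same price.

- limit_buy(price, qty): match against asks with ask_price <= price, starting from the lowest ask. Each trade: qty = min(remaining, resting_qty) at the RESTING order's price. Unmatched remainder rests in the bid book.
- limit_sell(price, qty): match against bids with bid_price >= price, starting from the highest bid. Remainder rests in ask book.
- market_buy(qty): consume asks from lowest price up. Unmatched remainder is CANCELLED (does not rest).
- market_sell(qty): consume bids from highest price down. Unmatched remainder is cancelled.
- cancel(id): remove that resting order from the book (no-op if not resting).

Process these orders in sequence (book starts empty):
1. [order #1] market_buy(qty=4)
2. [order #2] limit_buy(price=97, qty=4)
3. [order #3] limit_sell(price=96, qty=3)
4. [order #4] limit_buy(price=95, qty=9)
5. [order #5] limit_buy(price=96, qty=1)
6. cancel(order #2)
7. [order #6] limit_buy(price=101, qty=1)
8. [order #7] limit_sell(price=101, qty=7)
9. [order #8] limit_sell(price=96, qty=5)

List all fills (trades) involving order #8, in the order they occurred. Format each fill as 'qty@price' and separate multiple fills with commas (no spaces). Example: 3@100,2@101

Answer: 1@96

Derivation:
After op 1 [order #1] market_buy(qty=4): fills=none; bids=[-] asks=[-]
After op 2 [order #2] limit_buy(price=97, qty=4): fills=none; bids=[#2:4@97] asks=[-]
After op 3 [order #3] limit_sell(price=96, qty=3): fills=#2x#3:3@97; bids=[#2:1@97] asks=[-]
After op 4 [order #4] limit_buy(price=95, qty=9): fills=none; bids=[#2:1@97 #4:9@95] asks=[-]
After op 5 [order #5] limit_buy(price=96, qty=1): fills=none; bids=[#2:1@97 #5:1@96 #4:9@95] asks=[-]
After op 6 cancel(order #2): fills=none; bids=[#5:1@96 #4:9@95] asks=[-]
After op 7 [order #6] limit_buy(price=101, qty=1): fills=none; bids=[#6:1@101 #5:1@96 #4:9@95] asks=[-]
After op 8 [order #7] limit_sell(price=101, qty=7): fills=#6x#7:1@101; bids=[#5:1@96 #4:9@95] asks=[#7:6@101]
After op 9 [order #8] limit_sell(price=96, qty=5): fills=#5x#8:1@96; bids=[#4:9@95] asks=[#8:4@96 #7:6@101]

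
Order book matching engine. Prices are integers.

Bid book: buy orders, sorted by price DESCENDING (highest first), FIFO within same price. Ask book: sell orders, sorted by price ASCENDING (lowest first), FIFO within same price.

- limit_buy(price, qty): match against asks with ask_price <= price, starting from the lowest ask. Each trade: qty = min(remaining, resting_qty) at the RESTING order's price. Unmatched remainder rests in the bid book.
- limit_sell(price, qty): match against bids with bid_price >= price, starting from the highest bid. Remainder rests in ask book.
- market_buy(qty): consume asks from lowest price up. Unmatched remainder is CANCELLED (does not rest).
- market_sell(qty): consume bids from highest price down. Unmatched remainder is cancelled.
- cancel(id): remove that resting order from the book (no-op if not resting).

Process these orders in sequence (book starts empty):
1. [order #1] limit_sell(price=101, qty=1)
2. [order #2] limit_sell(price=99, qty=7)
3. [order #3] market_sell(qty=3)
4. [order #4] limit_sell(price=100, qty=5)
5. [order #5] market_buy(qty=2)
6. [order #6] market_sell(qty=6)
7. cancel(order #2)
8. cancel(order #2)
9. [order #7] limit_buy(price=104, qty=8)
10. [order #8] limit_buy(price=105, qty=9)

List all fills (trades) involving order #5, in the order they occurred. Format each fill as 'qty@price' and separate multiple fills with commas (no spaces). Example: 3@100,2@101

Answer: 2@99

Derivation:
After op 1 [order #1] limit_sell(price=101, qty=1): fills=none; bids=[-] asks=[#1:1@101]
After op 2 [order #2] limit_sell(price=99, qty=7): fills=none; bids=[-] asks=[#2:7@99 #1:1@101]
After op 3 [order #3] market_sell(qty=3): fills=none; bids=[-] asks=[#2:7@99 #1:1@101]
After op 4 [order #4] limit_sell(price=100, qty=5): fills=none; bids=[-] asks=[#2:7@99 #4:5@100 #1:1@101]
After op 5 [order #5] market_buy(qty=2): fills=#5x#2:2@99; bids=[-] asks=[#2:5@99 #4:5@100 #1:1@101]
After op 6 [order #6] market_sell(qty=6): fills=none; bids=[-] asks=[#2:5@99 #4:5@100 #1:1@101]
After op 7 cancel(order #2): fills=none; bids=[-] asks=[#4:5@100 #1:1@101]
After op 8 cancel(order #2): fills=none; bids=[-] asks=[#4:5@100 #1:1@101]
After op 9 [order #7] limit_buy(price=104, qty=8): fills=#7x#4:5@100 #7x#1:1@101; bids=[#7:2@104] asks=[-]
After op 10 [order #8] limit_buy(price=105, qty=9): fills=none; bids=[#8:9@105 #7:2@104] asks=[-]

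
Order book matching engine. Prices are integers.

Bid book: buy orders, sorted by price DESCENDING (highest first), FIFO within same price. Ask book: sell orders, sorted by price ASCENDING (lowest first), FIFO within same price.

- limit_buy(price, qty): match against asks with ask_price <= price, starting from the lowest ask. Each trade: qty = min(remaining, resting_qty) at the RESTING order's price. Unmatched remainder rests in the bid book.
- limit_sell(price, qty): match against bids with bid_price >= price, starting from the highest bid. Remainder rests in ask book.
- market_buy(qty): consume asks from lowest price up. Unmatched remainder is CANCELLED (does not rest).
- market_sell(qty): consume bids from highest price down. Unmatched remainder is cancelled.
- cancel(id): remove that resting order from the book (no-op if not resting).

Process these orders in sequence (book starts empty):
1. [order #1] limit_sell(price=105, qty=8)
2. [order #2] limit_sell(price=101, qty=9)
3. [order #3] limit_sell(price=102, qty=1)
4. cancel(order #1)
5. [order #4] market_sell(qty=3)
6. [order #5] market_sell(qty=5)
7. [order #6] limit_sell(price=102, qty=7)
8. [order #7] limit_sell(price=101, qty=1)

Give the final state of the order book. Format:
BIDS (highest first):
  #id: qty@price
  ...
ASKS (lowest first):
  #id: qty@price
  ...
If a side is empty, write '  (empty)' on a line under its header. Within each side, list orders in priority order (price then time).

After op 1 [order #1] limit_sell(price=105, qty=8): fills=none; bids=[-] asks=[#1:8@105]
After op 2 [order #2] limit_sell(price=101, qty=9): fills=none; bids=[-] asks=[#2:9@101 #1:8@105]
After op 3 [order #3] limit_sell(price=102, qty=1): fills=none; bids=[-] asks=[#2:9@101 #3:1@102 #1:8@105]
After op 4 cancel(order #1): fills=none; bids=[-] asks=[#2:9@101 #3:1@102]
After op 5 [order #4] market_sell(qty=3): fills=none; bids=[-] asks=[#2:9@101 #3:1@102]
After op 6 [order #5] market_sell(qty=5): fills=none; bids=[-] asks=[#2:9@101 #3:1@102]
After op 7 [order #6] limit_sell(price=102, qty=7): fills=none; bids=[-] asks=[#2:9@101 #3:1@102 #6:7@102]
After op 8 [order #7] limit_sell(price=101, qty=1): fills=none; bids=[-] asks=[#2:9@101 #7:1@101 #3:1@102 #6:7@102]

Answer: BIDS (highest first):
  (empty)
ASKS (lowest first):
  #2: 9@101
  #7: 1@101
  #3: 1@102
  #6: 7@102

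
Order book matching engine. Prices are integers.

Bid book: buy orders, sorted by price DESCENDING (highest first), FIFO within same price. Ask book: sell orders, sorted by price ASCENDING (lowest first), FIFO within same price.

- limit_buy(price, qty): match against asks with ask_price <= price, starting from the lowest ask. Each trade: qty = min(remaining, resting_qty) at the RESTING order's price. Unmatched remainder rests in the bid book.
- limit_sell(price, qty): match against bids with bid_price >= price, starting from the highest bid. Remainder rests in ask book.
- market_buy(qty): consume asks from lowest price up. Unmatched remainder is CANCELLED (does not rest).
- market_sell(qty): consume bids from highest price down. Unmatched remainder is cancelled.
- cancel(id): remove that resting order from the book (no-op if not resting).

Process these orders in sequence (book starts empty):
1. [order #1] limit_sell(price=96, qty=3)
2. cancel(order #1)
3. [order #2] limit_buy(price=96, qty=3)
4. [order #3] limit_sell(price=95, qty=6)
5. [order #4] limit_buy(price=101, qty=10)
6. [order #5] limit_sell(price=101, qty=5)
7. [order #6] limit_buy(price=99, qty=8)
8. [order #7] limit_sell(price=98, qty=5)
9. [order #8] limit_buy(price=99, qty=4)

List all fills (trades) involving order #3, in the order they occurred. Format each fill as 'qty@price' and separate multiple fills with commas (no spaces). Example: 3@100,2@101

After op 1 [order #1] limit_sell(price=96, qty=3): fills=none; bids=[-] asks=[#1:3@96]
After op 2 cancel(order #1): fills=none; bids=[-] asks=[-]
After op 3 [order #2] limit_buy(price=96, qty=3): fills=none; bids=[#2:3@96] asks=[-]
After op 4 [order #3] limit_sell(price=95, qty=6): fills=#2x#3:3@96; bids=[-] asks=[#3:3@95]
After op 5 [order #4] limit_buy(price=101, qty=10): fills=#4x#3:3@95; bids=[#4:7@101] asks=[-]
After op 6 [order #5] limit_sell(price=101, qty=5): fills=#4x#5:5@101; bids=[#4:2@101] asks=[-]
After op 7 [order #6] limit_buy(price=99, qty=8): fills=none; bids=[#4:2@101 #6:8@99] asks=[-]
After op 8 [order #7] limit_sell(price=98, qty=5): fills=#4x#7:2@101 #6x#7:3@99; bids=[#6:5@99] asks=[-]
After op 9 [order #8] limit_buy(price=99, qty=4): fills=none; bids=[#6:5@99 #8:4@99] asks=[-]

Answer: 3@96,3@95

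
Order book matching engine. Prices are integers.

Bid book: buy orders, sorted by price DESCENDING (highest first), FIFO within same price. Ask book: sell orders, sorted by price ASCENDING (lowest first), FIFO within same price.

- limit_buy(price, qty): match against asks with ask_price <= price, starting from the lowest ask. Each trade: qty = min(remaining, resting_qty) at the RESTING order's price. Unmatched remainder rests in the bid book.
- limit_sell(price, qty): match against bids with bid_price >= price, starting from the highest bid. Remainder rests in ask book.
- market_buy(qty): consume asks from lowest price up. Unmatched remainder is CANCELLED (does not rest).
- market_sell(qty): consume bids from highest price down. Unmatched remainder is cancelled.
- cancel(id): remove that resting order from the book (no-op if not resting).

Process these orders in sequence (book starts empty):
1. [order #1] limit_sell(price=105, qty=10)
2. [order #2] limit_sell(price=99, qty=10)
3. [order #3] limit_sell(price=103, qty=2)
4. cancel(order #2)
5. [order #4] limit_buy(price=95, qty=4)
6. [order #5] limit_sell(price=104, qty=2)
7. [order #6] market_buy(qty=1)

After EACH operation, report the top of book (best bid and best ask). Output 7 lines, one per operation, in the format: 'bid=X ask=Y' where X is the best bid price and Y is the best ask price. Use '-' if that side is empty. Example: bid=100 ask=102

After op 1 [order #1] limit_sell(price=105, qty=10): fills=none; bids=[-] asks=[#1:10@105]
After op 2 [order #2] limit_sell(price=99, qty=10): fills=none; bids=[-] asks=[#2:10@99 #1:10@105]
After op 3 [order #3] limit_sell(price=103, qty=2): fills=none; bids=[-] asks=[#2:10@99 #3:2@103 #1:10@105]
After op 4 cancel(order #2): fills=none; bids=[-] asks=[#3:2@103 #1:10@105]
After op 5 [order #4] limit_buy(price=95, qty=4): fills=none; bids=[#4:4@95] asks=[#3:2@103 #1:10@105]
After op 6 [order #5] limit_sell(price=104, qty=2): fills=none; bids=[#4:4@95] asks=[#3:2@103 #5:2@104 #1:10@105]
After op 7 [order #6] market_buy(qty=1): fills=#6x#3:1@103; bids=[#4:4@95] asks=[#3:1@103 #5:2@104 #1:10@105]

Answer: bid=- ask=105
bid=- ask=99
bid=- ask=99
bid=- ask=103
bid=95 ask=103
bid=95 ask=103
bid=95 ask=103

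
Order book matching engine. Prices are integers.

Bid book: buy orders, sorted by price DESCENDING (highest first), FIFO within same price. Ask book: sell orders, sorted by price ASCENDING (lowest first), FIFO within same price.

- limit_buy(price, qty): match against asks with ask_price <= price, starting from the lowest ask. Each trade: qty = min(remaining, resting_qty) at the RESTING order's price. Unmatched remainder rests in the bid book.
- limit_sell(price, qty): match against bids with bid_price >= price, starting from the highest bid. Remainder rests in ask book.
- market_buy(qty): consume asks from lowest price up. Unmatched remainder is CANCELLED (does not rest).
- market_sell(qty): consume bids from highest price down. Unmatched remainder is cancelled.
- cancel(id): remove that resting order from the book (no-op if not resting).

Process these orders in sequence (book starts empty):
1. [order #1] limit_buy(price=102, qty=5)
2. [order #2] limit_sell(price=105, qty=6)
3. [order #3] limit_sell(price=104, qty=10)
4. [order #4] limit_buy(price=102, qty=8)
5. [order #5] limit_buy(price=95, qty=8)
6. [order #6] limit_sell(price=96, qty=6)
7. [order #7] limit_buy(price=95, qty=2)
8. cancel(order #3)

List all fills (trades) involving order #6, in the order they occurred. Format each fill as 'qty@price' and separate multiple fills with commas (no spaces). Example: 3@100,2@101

After op 1 [order #1] limit_buy(price=102, qty=5): fills=none; bids=[#1:5@102] asks=[-]
After op 2 [order #2] limit_sell(price=105, qty=6): fills=none; bids=[#1:5@102] asks=[#2:6@105]
After op 3 [order #3] limit_sell(price=104, qty=10): fills=none; bids=[#1:5@102] asks=[#3:10@104 #2:6@105]
After op 4 [order #4] limit_buy(price=102, qty=8): fills=none; bids=[#1:5@102 #4:8@102] asks=[#3:10@104 #2:6@105]
After op 5 [order #5] limit_buy(price=95, qty=8): fills=none; bids=[#1:5@102 #4:8@102 #5:8@95] asks=[#3:10@104 #2:6@105]
After op 6 [order #6] limit_sell(price=96, qty=6): fills=#1x#6:5@102 #4x#6:1@102; bids=[#4:7@102 #5:8@95] asks=[#3:10@104 #2:6@105]
After op 7 [order #7] limit_buy(price=95, qty=2): fills=none; bids=[#4:7@102 #5:8@95 #7:2@95] asks=[#3:10@104 #2:6@105]
After op 8 cancel(order #3): fills=none; bids=[#4:7@102 #5:8@95 #7:2@95] asks=[#2:6@105]

Answer: 5@102,1@102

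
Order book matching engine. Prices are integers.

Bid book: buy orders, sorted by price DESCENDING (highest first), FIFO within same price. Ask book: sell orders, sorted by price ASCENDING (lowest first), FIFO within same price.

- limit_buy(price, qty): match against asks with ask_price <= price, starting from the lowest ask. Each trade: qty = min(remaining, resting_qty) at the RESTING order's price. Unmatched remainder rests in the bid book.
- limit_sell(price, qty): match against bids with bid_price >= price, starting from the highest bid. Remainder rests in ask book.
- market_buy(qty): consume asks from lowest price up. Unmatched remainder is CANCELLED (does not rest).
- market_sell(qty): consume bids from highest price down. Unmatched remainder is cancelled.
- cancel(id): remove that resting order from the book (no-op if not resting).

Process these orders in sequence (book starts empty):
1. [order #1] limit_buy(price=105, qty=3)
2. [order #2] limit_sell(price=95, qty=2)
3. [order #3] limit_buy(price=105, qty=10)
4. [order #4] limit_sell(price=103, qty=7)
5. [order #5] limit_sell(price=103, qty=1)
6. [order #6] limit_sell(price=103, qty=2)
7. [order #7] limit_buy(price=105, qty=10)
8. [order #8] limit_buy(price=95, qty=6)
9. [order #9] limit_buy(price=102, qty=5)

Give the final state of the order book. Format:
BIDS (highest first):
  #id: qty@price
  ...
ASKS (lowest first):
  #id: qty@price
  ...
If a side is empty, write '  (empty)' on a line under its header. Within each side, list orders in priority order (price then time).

After op 1 [order #1] limit_buy(price=105, qty=3): fills=none; bids=[#1:3@105] asks=[-]
After op 2 [order #2] limit_sell(price=95, qty=2): fills=#1x#2:2@105; bids=[#1:1@105] asks=[-]
After op 3 [order #3] limit_buy(price=105, qty=10): fills=none; bids=[#1:1@105 #3:10@105] asks=[-]
After op 4 [order #4] limit_sell(price=103, qty=7): fills=#1x#4:1@105 #3x#4:6@105; bids=[#3:4@105] asks=[-]
After op 5 [order #5] limit_sell(price=103, qty=1): fills=#3x#5:1@105; bids=[#3:3@105] asks=[-]
After op 6 [order #6] limit_sell(price=103, qty=2): fills=#3x#6:2@105; bids=[#3:1@105] asks=[-]
After op 7 [order #7] limit_buy(price=105, qty=10): fills=none; bids=[#3:1@105 #7:10@105] asks=[-]
After op 8 [order #8] limit_buy(price=95, qty=6): fills=none; bids=[#3:1@105 #7:10@105 #8:6@95] asks=[-]
After op 9 [order #9] limit_buy(price=102, qty=5): fills=none; bids=[#3:1@105 #7:10@105 #9:5@102 #8:6@95] asks=[-]

Answer: BIDS (highest first):
  #3: 1@105
  #7: 10@105
  #9: 5@102
  #8: 6@95
ASKS (lowest first):
  (empty)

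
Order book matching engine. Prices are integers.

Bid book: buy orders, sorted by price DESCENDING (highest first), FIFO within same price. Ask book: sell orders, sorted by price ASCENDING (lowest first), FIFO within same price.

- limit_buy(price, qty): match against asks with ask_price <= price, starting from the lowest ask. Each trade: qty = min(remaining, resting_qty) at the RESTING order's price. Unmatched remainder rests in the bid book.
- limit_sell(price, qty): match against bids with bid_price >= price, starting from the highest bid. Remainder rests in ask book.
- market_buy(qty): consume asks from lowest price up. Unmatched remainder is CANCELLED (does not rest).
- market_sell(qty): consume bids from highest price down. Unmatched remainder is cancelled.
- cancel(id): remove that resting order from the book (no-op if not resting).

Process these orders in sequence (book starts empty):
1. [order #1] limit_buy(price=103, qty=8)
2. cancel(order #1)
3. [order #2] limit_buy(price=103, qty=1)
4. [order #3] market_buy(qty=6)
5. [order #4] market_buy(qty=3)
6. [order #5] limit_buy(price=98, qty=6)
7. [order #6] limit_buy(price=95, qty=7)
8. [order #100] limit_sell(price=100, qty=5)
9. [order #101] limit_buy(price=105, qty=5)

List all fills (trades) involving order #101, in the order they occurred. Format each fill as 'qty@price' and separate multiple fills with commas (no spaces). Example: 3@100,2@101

Answer: 4@100

Derivation:
After op 1 [order #1] limit_buy(price=103, qty=8): fills=none; bids=[#1:8@103] asks=[-]
After op 2 cancel(order #1): fills=none; bids=[-] asks=[-]
After op 3 [order #2] limit_buy(price=103, qty=1): fills=none; bids=[#2:1@103] asks=[-]
After op 4 [order #3] market_buy(qty=6): fills=none; bids=[#2:1@103] asks=[-]
After op 5 [order #4] market_buy(qty=3): fills=none; bids=[#2:1@103] asks=[-]
After op 6 [order #5] limit_buy(price=98, qty=6): fills=none; bids=[#2:1@103 #5:6@98] asks=[-]
After op 7 [order #6] limit_buy(price=95, qty=7): fills=none; bids=[#2:1@103 #5:6@98 #6:7@95] asks=[-]
After op 8 [order #100] limit_sell(price=100, qty=5): fills=#2x#100:1@103; bids=[#5:6@98 #6:7@95] asks=[#100:4@100]
After op 9 [order #101] limit_buy(price=105, qty=5): fills=#101x#100:4@100; bids=[#101:1@105 #5:6@98 #6:7@95] asks=[-]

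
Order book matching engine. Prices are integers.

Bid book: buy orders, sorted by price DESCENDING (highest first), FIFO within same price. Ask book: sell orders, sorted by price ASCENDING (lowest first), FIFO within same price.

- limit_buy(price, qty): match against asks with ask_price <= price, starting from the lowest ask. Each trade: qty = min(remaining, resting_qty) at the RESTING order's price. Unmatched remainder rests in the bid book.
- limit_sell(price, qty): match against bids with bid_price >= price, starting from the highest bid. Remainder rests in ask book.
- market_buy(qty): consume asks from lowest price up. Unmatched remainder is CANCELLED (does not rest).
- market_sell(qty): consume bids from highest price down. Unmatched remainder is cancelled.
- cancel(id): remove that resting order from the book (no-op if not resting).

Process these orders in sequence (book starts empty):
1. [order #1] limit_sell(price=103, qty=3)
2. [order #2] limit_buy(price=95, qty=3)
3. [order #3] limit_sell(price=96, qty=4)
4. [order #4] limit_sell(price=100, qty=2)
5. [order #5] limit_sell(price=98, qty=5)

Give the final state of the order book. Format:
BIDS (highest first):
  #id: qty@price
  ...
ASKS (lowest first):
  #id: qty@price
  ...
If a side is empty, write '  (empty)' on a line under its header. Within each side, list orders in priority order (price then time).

Answer: BIDS (highest first):
  #2: 3@95
ASKS (lowest first):
  #3: 4@96
  #5: 5@98
  #4: 2@100
  #1: 3@103

Derivation:
After op 1 [order #1] limit_sell(price=103, qty=3): fills=none; bids=[-] asks=[#1:3@103]
After op 2 [order #2] limit_buy(price=95, qty=3): fills=none; bids=[#2:3@95] asks=[#1:3@103]
After op 3 [order #3] limit_sell(price=96, qty=4): fills=none; bids=[#2:3@95] asks=[#3:4@96 #1:3@103]
After op 4 [order #4] limit_sell(price=100, qty=2): fills=none; bids=[#2:3@95] asks=[#3:4@96 #4:2@100 #1:3@103]
After op 5 [order #5] limit_sell(price=98, qty=5): fills=none; bids=[#2:3@95] asks=[#3:4@96 #5:5@98 #4:2@100 #1:3@103]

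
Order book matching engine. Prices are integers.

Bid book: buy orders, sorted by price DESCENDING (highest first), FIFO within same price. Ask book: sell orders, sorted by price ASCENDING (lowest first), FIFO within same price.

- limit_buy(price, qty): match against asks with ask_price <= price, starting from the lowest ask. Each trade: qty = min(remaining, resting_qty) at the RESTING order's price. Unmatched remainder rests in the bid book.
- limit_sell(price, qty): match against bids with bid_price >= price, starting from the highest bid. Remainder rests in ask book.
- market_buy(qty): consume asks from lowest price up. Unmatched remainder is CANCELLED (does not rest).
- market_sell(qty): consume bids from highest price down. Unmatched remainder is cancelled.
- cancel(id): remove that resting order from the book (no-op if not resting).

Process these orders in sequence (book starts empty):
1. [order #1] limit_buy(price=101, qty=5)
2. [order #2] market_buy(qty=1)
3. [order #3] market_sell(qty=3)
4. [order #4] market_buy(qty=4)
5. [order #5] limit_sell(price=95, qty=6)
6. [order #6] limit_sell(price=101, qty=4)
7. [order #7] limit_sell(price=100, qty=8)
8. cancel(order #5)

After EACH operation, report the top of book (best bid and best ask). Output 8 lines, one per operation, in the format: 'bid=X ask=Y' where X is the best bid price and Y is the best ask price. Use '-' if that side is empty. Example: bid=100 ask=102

After op 1 [order #1] limit_buy(price=101, qty=5): fills=none; bids=[#1:5@101] asks=[-]
After op 2 [order #2] market_buy(qty=1): fills=none; bids=[#1:5@101] asks=[-]
After op 3 [order #3] market_sell(qty=3): fills=#1x#3:3@101; bids=[#1:2@101] asks=[-]
After op 4 [order #4] market_buy(qty=4): fills=none; bids=[#1:2@101] asks=[-]
After op 5 [order #5] limit_sell(price=95, qty=6): fills=#1x#5:2@101; bids=[-] asks=[#5:4@95]
After op 6 [order #6] limit_sell(price=101, qty=4): fills=none; bids=[-] asks=[#5:4@95 #6:4@101]
After op 7 [order #7] limit_sell(price=100, qty=8): fills=none; bids=[-] asks=[#5:4@95 #7:8@100 #6:4@101]
After op 8 cancel(order #5): fills=none; bids=[-] asks=[#7:8@100 #6:4@101]

Answer: bid=101 ask=-
bid=101 ask=-
bid=101 ask=-
bid=101 ask=-
bid=- ask=95
bid=- ask=95
bid=- ask=95
bid=- ask=100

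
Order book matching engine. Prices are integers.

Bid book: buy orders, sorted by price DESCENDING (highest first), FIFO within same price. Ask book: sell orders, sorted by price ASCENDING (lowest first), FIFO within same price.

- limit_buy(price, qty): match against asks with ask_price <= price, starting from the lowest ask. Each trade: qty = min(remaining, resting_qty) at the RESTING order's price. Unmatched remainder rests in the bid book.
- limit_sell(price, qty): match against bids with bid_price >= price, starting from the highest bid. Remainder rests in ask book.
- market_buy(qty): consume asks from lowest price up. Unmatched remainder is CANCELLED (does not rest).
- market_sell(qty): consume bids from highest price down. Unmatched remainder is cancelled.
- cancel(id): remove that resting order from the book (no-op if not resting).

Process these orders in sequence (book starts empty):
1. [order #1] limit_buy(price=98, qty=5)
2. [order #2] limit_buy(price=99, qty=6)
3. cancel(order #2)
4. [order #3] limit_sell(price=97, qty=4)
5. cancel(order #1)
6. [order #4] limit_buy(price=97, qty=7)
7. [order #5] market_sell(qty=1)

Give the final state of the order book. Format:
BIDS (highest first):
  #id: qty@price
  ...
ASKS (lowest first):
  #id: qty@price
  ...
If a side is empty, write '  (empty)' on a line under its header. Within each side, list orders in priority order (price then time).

Answer: BIDS (highest first):
  #4: 6@97
ASKS (lowest first):
  (empty)

Derivation:
After op 1 [order #1] limit_buy(price=98, qty=5): fills=none; bids=[#1:5@98] asks=[-]
After op 2 [order #2] limit_buy(price=99, qty=6): fills=none; bids=[#2:6@99 #1:5@98] asks=[-]
After op 3 cancel(order #2): fills=none; bids=[#1:5@98] asks=[-]
After op 4 [order #3] limit_sell(price=97, qty=4): fills=#1x#3:4@98; bids=[#1:1@98] asks=[-]
After op 5 cancel(order #1): fills=none; bids=[-] asks=[-]
After op 6 [order #4] limit_buy(price=97, qty=7): fills=none; bids=[#4:7@97] asks=[-]
After op 7 [order #5] market_sell(qty=1): fills=#4x#5:1@97; bids=[#4:6@97] asks=[-]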